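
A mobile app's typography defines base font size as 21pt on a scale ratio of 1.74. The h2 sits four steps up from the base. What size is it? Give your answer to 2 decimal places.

192.49pt

Every step multiplies by the scale ratio.
21.0 × 1.74⁴ = 21.0 × 9.16636 ≈ 192.49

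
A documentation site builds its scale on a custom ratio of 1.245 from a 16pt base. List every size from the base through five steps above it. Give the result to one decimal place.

Step 0: 16pt
Step 1: 16.0 × 1.245 = 19.9
Step 2: 16.0 × 1.245² = 24.8
Step 3: 16.0 × 1.245³ = 30.9
Step 4: 16.0 × 1.245⁴ = 38.4
Step 5: 16.0 × 1.245⁵ = 47.9

16.0pt, 19.9pt, 24.8pt, 30.9pt, 38.4pt, 47.9pt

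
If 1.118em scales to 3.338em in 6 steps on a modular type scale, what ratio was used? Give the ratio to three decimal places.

1.200

r⁶ = 3.338 / 1.118, so r = (3.338/1.118)^(1/6).
r = 2.9857^(1/6) ≈ 1.2000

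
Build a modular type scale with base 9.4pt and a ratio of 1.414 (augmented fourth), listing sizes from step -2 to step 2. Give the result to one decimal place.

Step -2: 9.4 ÷ 1.414² = 4.7
Step -1: 9.4 ÷ 1.414 = 6.6
Step 0: 9.4pt
Step 1: 9.4 × 1.414 = 13.3
Step 2: 9.4 × 1.414² = 18.8

4.7pt, 6.6pt, 9.4pt, 13.3pt, 18.8pt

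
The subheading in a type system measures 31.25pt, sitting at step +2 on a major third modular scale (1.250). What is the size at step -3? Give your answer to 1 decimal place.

Moving from step +2 to step -3 is 5 steps down, so divide by r⁵.
31.25 ÷ 1.250⁵ = 31.25 ÷ 3.05176 ≈ 10.240

10.2pt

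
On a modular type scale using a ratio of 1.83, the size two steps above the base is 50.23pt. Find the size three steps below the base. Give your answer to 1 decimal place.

The gap is -3 − (2) = -5 steps, so the factor is 1.83^-5.
50.23 ÷ 1.83⁵ = 50.23 ÷ 20.52369 ≈ 2.447

2.4pt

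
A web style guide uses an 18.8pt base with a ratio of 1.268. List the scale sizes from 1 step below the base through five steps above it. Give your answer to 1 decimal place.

Step -1: 18.8 ÷ 1.268 = 14.8
Step 0: 18.8pt
Step 1: 18.8 × 1.268 = 23.8
Step 2: 18.8 × 1.268² = 30.2
Step 3: 18.8 × 1.268³ = 38.3
Step 4: 18.8 × 1.268⁴ = 48.6
Step 5: 18.8 × 1.268⁵ = 61.6

14.8pt, 18.8pt, 23.8pt, 30.2pt, 38.3pt, 48.6pt, 61.6pt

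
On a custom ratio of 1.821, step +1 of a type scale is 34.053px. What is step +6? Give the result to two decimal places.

681.88px

34.053 × 1.821⁵ = 34.053 × 20.02395 ≈ 681.876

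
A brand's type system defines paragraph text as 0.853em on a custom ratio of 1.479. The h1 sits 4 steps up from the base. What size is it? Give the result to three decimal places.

4.082em

0.853 × 1.479⁴ = 0.853 × 4.78490 ≈ 4.082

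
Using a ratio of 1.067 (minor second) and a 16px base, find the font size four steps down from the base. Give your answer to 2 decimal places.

16.0 ÷ 1.067⁴ = 16.0 ÷ 1.29616 ≈ 12.34

12.34px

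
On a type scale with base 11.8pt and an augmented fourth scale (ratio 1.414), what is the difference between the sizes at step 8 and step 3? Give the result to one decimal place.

155.2pt

Step 3: 11.8 × 1.414³ = 33.360pt
Step 8: 11.8 × 1.414⁸ = 188.572pt
Difference: 188.572 − 33.360 = 155.212pt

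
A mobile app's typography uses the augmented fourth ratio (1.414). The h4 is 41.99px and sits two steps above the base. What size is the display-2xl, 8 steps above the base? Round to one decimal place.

335.6px

41.99 × 1.414⁶ = 41.99 × 7.99275 ≈ 335.616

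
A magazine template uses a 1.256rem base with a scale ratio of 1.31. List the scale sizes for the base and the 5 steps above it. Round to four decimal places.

Step 0: 1.256rem
Step 1: 1.256 × 1.31 = 1.6454
Step 2: 1.256 × 1.31² = 2.1554
Step 3: 1.256 × 1.31³ = 2.8236
Step 4: 1.256 × 1.31⁴ = 3.6989
Step 5: 1.256 × 1.31⁵ = 4.8456

1.2560rem, 1.6454rem, 2.1554rem, 2.8236rem, 3.6989rem, 4.8456rem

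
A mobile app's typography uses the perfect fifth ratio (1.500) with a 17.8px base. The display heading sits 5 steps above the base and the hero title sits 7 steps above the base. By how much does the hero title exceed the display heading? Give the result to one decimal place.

Step 5: 17.8 × 1.500⁵ = 135.169px
Step 7: 17.8 × 1.500⁷ = 304.130px
Difference: 304.130 − 135.169 = 168.961px

169.0px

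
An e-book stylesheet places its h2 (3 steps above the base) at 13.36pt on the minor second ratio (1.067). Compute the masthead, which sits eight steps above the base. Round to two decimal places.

13.36 × 1.067⁵ = 13.36 × 1.38300 ≈ 18.477

18.48pt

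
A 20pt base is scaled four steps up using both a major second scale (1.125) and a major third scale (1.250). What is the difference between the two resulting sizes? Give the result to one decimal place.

Major second: 20.0 × 1.125⁴ = 32.036pt
Major third: 20.0 × 1.250⁴ = 48.828pt
Difference: 48.828 − 32.036 = 16.792pt

16.8pt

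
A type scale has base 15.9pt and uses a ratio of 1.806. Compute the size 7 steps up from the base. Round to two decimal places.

996.37pt

Every step multiplies by the scale ratio.
15.9 × 1.806⁷ = 15.9 × 62.66488 ≈ 996.37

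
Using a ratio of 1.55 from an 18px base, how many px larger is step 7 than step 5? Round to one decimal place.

225.9px

Step 5: 18.0 × 1.55⁵ = 161.039px
Step 7: 18.0 × 1.55⁷ = 386.896px
Difference: 386.896 − 161.039 = 225.857px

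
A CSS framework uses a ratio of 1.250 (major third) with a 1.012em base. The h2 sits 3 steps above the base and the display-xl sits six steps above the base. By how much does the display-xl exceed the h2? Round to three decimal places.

1.884em

Step 3: 1.012 × 1.250³ = 1.97656em
Step 6: 1.012 × 1.250⁶ = 3.86047em
Difference: 3.86047 − 1.97656 = 1.88391em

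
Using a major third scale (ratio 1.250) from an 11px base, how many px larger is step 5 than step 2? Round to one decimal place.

Step 2: 11.0 × 1.250² = 17.188px
Step 5: 11.0 × 1.250⁵ = 33.569px
Difference: 33.569 − 17.188 = 16.381px

16.4px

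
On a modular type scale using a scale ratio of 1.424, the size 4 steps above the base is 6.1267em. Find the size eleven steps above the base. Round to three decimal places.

72.744em

6.1267 × 1.424⁷ = 6.1267 × 11.87326 ≈ 72.744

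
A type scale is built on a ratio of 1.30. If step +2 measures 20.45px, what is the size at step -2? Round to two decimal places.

20.45 ÷ 1.30⁴ = 20.45 ÷ 2.85610 ≈ 7.160

7.16px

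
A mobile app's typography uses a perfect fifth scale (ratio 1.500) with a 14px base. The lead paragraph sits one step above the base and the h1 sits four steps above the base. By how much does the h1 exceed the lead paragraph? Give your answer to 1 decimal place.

Step 1: 14.0 × 1.500 = 21.000px
Step 4: 14.0 × 1.500⁴ = 70.875px
Difference: 70.875 − 21.000 = 49.875px

49.9px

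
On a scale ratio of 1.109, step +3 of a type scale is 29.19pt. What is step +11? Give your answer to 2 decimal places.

Moving from step +3 to step +11 is 8 steps up, so multiply by r⁸.
29.19 × 1.109⁸ = 29.19 × 2.28798 ≈ 66.786

66.79pt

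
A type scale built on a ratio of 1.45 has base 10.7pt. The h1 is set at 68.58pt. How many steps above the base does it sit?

1.45ⁿ = 68.58 / 10.7 = 6.4093
n = ln(6.4093) / ln(1.45) = 1.8578 / 0.3716 ≈ 5.00

5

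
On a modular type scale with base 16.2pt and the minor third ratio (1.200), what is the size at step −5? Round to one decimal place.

6.5pt

16.2 ÷ 1.200⁵ = 16.2 ÷ 2.48832 ≈ 6.51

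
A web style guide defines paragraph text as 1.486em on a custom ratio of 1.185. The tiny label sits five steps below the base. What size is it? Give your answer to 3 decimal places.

0.636em

1.486 ÷ 1.185⁵ = 1.486 ÷ 2.33664 ≈ 0.636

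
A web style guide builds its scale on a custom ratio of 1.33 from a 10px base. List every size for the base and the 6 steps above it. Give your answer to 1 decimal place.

10.0px, 13.3px, 17.7px, 23.5px, 31.3px, 41.6px, 55.3px

Step 0: 10px
Step 1: 10.0 × 1.33 = 13.3
Step 2: 10.0 × 1.33² = 17.7
Step 3: 10.0 × 1.33³ = 23.5
Step 4: 10.0 × 1.33⁴ = 31.3
Step 5: 10.0 × 1.33⁵ = 41.6
Step 6: 10.0 × 1.33⁶ = 55.3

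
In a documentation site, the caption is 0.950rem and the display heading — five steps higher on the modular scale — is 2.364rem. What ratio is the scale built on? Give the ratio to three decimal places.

The ratio satisfies 0.950 × r⁵ = 2.364, so r = (2.364 / 0.950)^(1/5).
r = 2.4884^(1/5) ≈ 1.2000

1.200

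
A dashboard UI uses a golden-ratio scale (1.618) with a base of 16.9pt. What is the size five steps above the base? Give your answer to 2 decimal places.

A modular type scale is a geometric sequence: sizeₙ = base × rⁿ.
16.9 × 1.618⁵ = 16.9 × 11.08901 ≈ 187.40

187.40pt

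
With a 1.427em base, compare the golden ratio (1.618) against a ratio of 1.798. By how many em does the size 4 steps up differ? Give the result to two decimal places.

Golden ratio: 1.427 × 1.618⁴ = 9.7800em
At 1.798: 1.427 × 1.798⁴ = 14.9136em
Difference: 14.9136 − 9.7800 = 5.1336em

5.13em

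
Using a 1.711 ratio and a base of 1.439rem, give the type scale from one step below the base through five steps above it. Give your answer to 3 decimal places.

Step -1: 1.439 ÷ 1.711 = 0.841
Step 0: 1.439rem
Step 1: 1.439 × 1.711 = 2.462
Step 2: 1.439 × 1.711² = 4.213
Step 3: 1.439 × 1.711³ = 7.208
Step 4: 1.439 × 1.711⁴ = 12.333
Step 5: 1.439 × 1.711⁵ = 21.101

0.841rem, 1.439rem, 2.462rem, 4.213rem, 7.208rem, 12.333rem, 21.101rem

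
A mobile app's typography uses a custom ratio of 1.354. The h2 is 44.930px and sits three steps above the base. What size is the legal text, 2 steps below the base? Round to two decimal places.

44.930 ÷ 1.354⁵ = 44.930 ÷ 4.55086 ≈ 9.873

9.87px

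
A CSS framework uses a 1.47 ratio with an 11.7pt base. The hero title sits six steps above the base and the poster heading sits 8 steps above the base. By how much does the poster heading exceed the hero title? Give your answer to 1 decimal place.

137.1pt

Step 6: 11.7 × 1.47⁶ = 118.056pt
Step 8: 11.7 × 1.47⁸ = 255.108pt
Difference: 255.108 − 118.056 = 137.052pt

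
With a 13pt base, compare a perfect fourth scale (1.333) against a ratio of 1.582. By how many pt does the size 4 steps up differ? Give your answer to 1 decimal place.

40.4pt

Perfect fourth: 13.0 × 1.333⁴ = 41.045pt
At 1.582: 13.0 × 1.582⁴ = 81.427pt
Difference: 81.427 − 41.045 = 40.382pt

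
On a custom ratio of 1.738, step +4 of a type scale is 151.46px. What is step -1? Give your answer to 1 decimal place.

Moving from step +4 to step -1 is 5 steps down, so divide by r⁵.
151.46 ÷ 1.738⁵ = 151.46 ÷ 15.85802 ≈ 9.551

9.6px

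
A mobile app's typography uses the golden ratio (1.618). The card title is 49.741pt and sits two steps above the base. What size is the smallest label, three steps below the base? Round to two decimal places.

49.741 ÷ 1.618⁵ = 49.741 ÷ 11.08901 ≈ 4.486

4.49pt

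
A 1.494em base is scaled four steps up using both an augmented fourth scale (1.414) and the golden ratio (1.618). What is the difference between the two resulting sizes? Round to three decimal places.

4.267em

Augmented fourth: 1.494 × 1.414⁴ = 5.97239em
Golden ratio: 1.494 × 1.618⁴ = 10.23917em
Difference: 10.23917 − 5.97239 = 4.26678em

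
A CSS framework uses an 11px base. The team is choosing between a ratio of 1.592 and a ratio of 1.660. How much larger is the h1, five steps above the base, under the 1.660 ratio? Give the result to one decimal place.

At 1.592: 11.0 × 1.592⁵ = 112.488px
At 1.660: 11.0 × 1.660⁵ = 138.654px
Difference: 138.654 − 112.488 = 26.166px

26.2px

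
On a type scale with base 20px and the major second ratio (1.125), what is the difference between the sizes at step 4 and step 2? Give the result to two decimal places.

Step 2: 20.0 × 1.125² = 25.3125px
Step 4: 20.0 × 1.125⁴ = 32.0361px
Difference: 32.0361 − 25.3125 = 6.7236px

6.72px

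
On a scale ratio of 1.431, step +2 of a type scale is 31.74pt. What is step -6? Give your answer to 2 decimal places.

31.74 ÷ 1.431⁸ = 31.74 ÷ 17.58398 ≈ 1.805

1.81pt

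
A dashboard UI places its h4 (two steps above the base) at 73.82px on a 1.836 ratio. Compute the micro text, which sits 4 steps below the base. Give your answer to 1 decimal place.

73.82 ÷ 1.836⁶ = 73.82 ÷ 38.30329 ≈ 1.927

1.9px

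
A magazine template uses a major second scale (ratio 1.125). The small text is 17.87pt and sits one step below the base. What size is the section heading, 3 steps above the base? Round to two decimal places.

28.62pt

The gap is 3 − (-1) = 4 steps, so the factor is 1.125^4.
17.87 × 1.125⁴ = 17.87 × 1.60181 ≈ 28.624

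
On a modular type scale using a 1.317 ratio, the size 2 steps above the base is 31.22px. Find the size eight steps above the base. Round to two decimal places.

162.91px

The gap is 8 − (2) = 6 steps, so the factor is 1.317^6.
31.22 × 1.317⁶ = 31.22 × 5.21813 ≈ 162.910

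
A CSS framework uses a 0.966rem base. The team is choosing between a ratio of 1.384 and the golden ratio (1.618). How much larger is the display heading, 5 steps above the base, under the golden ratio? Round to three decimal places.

At 1.384: 0.966 × 1.384⁵ = 4.90521rem
Golden ratio: 0.966 × 1.618⁵ = 10.71198rem
Difference: 10.71198 − 4.90521 = 5.80677rem

5.807rem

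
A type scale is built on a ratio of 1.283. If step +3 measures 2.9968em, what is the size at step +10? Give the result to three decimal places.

17.149em

2.9968 × 1.283⁷ = 2.9968 × 5.72251 ≈ 17.149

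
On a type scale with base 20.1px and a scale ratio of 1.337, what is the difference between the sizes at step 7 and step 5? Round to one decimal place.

67.6px

Step 5: 20.1 × 1.337⁵ = 85.872px
Step 7: 20.1 × 1.337⁷ = 153.503px
Difference: 153.503 − 85.872 = 67.631px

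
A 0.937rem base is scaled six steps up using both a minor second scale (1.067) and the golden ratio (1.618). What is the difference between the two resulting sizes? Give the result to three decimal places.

15.429rem

Minor second: 0.937 × 1.067⁶ = 1.38269rem
Golden ratio: 0.937 × 1.618⁶ = 16.81166rem
Difference: 16.81166 − 1.38269 = 15.42897rem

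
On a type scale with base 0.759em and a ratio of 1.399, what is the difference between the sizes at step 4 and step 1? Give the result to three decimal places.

1.846em

Step 1: 0.759 × 1.399 = 1.06184em
Step 4: 0.759 × 1.399⁴ = 2.90745em
Difference: 2.90745 − 1.06184 = 1.84561em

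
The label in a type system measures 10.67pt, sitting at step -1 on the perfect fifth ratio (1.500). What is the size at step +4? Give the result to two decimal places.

81.03pt

The gap is 4 − (-1) = 5 steps, so the factor is 1.500^5.
10.67 × 1.500⁵ = 10.67 × 7.59375 ≈ 81.025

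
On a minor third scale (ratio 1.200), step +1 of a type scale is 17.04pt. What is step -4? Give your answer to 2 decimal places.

17.04 ÷ 1.200⁵ = 17.04 ÷ 2.48832 ≈ 6.848

6.85pt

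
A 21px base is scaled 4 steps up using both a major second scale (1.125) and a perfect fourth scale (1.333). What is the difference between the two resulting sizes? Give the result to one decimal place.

32.7px

Major second: 21.0 × 1.125⁴ = 33.638px
Perfect fourth: 21.0 × 1.333⁴ = 66.304px
Difference: 66.304 − 33.638 = 32.666px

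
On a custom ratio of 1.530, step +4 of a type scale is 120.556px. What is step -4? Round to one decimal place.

4.0px

Moving from step +4 to step -4 is 8 steps down, so divide by r⁸.
120.556 ÷ 1.530⁸ = 120.556 ÷ 30.02835 ≈ 4.015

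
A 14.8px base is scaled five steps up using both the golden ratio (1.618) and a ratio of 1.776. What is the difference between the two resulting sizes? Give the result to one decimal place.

97.4px

Golden ratio: 14.8 × 1.618⁵ = 164.117px
At 1.776: 14.8 × 1.776⁵ = 261.503px
Difference: 261.503 − 164.117 = 97.386px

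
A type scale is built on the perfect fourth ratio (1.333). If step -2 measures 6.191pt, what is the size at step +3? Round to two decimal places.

26.06pt

The gap is 3 − (-2) = 5 steps, so the factor is 1.333^5.
6.191 × 1.333⁵ = 6.191 × 4.20873 ≈ 26.056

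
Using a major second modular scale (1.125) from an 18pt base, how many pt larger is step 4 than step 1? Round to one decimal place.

8.6pt

Step 1: 18.0 × 1.125 = 20.250pt
Step 4: 18.0 × 1.125⁴ = 28.833pt
Difference: 28.833 − 20.250 = 8.583pt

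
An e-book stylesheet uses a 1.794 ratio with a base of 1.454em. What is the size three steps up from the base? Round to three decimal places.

8.395em

A modular type scale is a geometric sequence: sizeₙ = base × rⁿ.
1.454 × 1.794³ = 1.454 × 5.77387 ≈ 8.395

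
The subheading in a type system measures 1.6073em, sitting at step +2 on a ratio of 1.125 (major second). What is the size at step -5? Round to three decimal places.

Moving from step +2 to step -5 is 7 steps down, so divide by r⁷.
1.6073 ÷ 1.125⁷ = 1.6073 ÷ 2.28070 ≈ 0.705

0.705em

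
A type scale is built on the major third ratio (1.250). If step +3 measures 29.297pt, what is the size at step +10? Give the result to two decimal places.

139.70pt

29.297 × 1.250⁷ = 29.297 × 4.76837 ≈ 139.699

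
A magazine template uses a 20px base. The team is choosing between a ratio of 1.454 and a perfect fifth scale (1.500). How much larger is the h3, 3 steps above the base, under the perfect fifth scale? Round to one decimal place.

At 1.454: 20.0 × 1.454³ = 61.478px
Perfect fifth: 20.0 × 1.500³ = 67.500px
Difference: 67.500 − 61.478 = 6.022px

6.0px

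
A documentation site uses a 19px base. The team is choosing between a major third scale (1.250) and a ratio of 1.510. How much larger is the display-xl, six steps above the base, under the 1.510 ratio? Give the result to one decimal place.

152.7px

Major third: 19.0 × 1.250⁶ = 72.479px
At 1.510: 19.0 × 1.510⁶ = 225.224px
Difference: 225.224 − 72.479 = 152.745px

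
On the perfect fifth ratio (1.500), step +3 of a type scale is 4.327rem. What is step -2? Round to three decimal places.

4.327 ÷ 1.500⁵ = 4.327 ÷ 7.59375 ≈ 0.570

0.570rem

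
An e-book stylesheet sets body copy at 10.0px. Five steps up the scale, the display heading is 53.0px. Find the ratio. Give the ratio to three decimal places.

1.396

r⁵ = 53.0 / 10.0, so r = (53.0/10.0)^(1/5).
r = 5.3000^(1/5) ≈ 1.3959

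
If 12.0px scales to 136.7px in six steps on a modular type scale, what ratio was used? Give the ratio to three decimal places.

The ratio satisfies 12.0 × r⁶ = 136.7, so r = (136.7 / 12.0)^(1/6).
r = 11.3917^(1/6) ≈ 1.5000

1.500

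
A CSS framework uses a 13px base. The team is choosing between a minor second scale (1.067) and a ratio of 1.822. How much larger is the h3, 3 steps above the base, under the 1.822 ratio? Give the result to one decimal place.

62.8px

Minor second: 13.0 × 1.067³ = 15.792px
At 1.822: 13.0 × 1.822³ = 78.630px
Difference: 78.630 − 15.792 = 62.838px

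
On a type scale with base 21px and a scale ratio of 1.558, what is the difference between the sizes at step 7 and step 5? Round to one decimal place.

Step 5: 21.0 × 1.558⁵ = 192.778px
Step 7: 21.0 × 1.558⁷ = 467.941px
Difference: 467.941 − 192.778 = 275.163px

275.2px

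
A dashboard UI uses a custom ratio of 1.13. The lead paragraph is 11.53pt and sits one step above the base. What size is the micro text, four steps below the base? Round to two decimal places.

6.26pt

Moving from step +1 to step -4 is 5 steps down, so divide by r⁵.
11.53 ÷ 1.13⁵ = 11.53 ÷ 1.84244 ≈ 6.258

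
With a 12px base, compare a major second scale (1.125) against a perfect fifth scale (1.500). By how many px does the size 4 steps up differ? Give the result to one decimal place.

Major second: 12.0 × 1.125⁴ = 19.222px
Perfect fifth: 12.0 × 1.500⁴ = 60.750px
Difference: 60.750 − 19.222 = 41.528px

41.5px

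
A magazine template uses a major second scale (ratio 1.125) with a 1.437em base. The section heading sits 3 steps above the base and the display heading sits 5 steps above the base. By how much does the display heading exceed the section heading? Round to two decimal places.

0.54em

Step 3: 1.437 × 1.125³ = 2.0460em
Step 5: 1.437 × 1.125⁵ = 2.5895em
Difference: 2.5895 − 2.0460 = 0.5435em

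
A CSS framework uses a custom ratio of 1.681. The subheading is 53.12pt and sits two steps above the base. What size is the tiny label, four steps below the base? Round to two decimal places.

Moving from step +2 to step -4 is 6 steps down, so divide by r⁶.
53.12 ÷ 1.681⁶ = 53.12 ÷ 22.56349 ≈ 2.354

2.35pt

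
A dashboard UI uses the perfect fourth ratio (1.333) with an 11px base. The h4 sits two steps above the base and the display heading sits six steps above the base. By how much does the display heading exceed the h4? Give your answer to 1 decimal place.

42.2px

Step 2: 11.0 × 1.333² = 19.546px
Step 6: 11.0 × 1.333⁶ = 61.713px
Difference: 61.713 − 19.546 = 42.167px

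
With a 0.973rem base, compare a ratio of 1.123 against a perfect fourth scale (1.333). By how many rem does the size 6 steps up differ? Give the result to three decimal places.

3.507rem

At 1.123: 0.973 × 1.123⁶ = 1.95160rem
Perfect fourth: 0.973 × 1.333⁶ = 5.45876rem
Difference: 5.45876 − 1.95160 = 3.50716rem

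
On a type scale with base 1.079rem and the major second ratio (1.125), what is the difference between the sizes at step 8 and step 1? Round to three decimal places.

1.555rem

Step 1: 1.079 × 1.125 = 1.21388rem
Step 8: 1.079 × 1.125⁸ = 2.76848rem
Difference: 2.76848 − 1.21388 = 1.55460rem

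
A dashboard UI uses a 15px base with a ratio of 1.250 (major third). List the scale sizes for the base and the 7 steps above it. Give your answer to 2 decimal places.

Step 0: 15px
Step 1: 15.0 × 1.250 = 18.75
Step 2: 15.0 × 1.250² = 23.44
Step 3: 15.0 × 1.250³ = 29.30
Step 4: 15.0 × 1.250⁴ = 36.62
Step 5: 15.0 × 1.250⁵ = 45.78
Step 6: 15.0 × 1.250⁶ = 57.22
Step 7: 15.0 × 1.250⁷ = 71.53

15.00px, 18.75px, 23.44px, 29.30px, 36.62px, 45.78px, 57.22px, 71.53px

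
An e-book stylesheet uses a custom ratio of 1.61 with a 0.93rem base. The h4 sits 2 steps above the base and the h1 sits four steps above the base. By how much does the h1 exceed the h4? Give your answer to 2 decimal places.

Step 2: 0.93 × 1.61² = 2.4107rem
Step 4: 0.93 × 1.61⁴ = 6.2487rem
Difference: 6.2487 − 2.4107 = 3.8380rem

3.84rem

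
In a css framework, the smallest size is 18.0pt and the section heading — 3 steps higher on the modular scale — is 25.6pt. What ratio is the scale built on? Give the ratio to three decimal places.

1.125

r³ = 25.6 / 18.0, so r = (25.6/18.0)^(1/3).
r = 1.4222^(1/3) ≈ 1.1246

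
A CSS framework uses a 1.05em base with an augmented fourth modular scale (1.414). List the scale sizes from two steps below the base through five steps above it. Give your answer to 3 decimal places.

0.525em, 0.743em, 1.050em, 1.485em, 2.099em, 2.969em, 4.197em, 5.935em

Step -2: 1.05 ÷ 1.414² = 0.525
Step -1: 1.05 ÷ 1.414 = 0.743
Step 0: 1.05em
Step 1: 1.05 × 1.414 = 1.485
Step 2: 1.05 × 1.414² = 2.099
Step 3: 1.05 × 1.414³ = 2.969
Step 4: 1.05 × 1.414⁴ = 4.197
Step 5: 1.05 × 1.414⁵ = 5.935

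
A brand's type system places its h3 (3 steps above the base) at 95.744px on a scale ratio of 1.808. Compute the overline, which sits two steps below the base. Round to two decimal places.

The gap is -2 − (3) = -5 steps, so the factor is 1.808^-5.
95.744 ÷ 1.808⁵ = 95.744 ÷ 19.31933 ≈ 4.956

4.96px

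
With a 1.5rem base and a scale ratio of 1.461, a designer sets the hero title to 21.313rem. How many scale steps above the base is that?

1.461ⁿ = 21.313 / 1.5 = 14.2087
n = ln(14.2087) / ln(1.461) = 2.6539 / 0.3791 ≈ 7.00

7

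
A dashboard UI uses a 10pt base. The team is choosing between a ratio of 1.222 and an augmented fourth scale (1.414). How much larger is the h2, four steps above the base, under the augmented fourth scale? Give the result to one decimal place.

17.7pt

At 1.222: 10.0 × 1.222⁴ = 22.299pt
Augmented fourth: 10.0 × 1.414⁴ = 39.976pt
Difference: 39.976 − 22.299 = 17.677pt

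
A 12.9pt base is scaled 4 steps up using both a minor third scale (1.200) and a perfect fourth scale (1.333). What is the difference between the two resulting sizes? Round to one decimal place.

Minor third: 12.9 × 1.200⁴ = 26.749pt
Perfect fourth: 12.9 × 1.333⁴ = 40.730pt
Difference: 40.730 − 26.749 = 13.981pt

14.0pt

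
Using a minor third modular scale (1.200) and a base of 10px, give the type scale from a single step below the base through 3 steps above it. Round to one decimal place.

Step -1: 10.0 ÷ 1.200 = 8.3
Step 0: 10px
Step 1: 10.0 × 1.200 = 12.0
Step 2: 10.0 × 1.200² = 14.4
Step 3: 10.0 × 1.200³ = 17.3

8.3px, 10.0px, 12.0px, 14.4px, 17.3px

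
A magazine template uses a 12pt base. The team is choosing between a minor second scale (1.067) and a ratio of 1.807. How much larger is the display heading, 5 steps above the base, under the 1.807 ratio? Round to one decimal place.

214.6pt

Minor second: 12.0 × 1.067⁵ = 16.596pt
At 1.807: 12.0 × 1.807⁵ = 231.192pt
Difference: 231.192 − 16.596 = 214.596pt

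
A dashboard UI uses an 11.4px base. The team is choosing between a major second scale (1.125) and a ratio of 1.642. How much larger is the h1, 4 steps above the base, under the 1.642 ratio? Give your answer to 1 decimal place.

64.6px

Major second: 11.4 × 1.125⁴ = 18.261px
At 1.642: 11.4 × 1.642⁴ = 82.870px
Difference: 82.870 − 18.261 = 64.609px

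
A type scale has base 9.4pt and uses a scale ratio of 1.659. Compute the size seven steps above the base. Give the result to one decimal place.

Each step on a modular scale multiplies by the ratio, so the size n steps from the base is base × ratioⁿ.
9.4 × 1.659⁷ = 9.4 × 34.58794 ≈ 325.13

325.1pt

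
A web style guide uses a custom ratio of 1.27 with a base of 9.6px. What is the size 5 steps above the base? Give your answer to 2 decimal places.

31.72px

A modular type scale is a geometric sequence: sizeₙ = base × rⁿ.
9.6 × 1.27⁵ = 9.6 × 3.30384 ≈ 31.72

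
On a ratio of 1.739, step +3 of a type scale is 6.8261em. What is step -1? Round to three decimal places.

The gap is -1 − (3) = -4 steps, so the factor is 1.739^-4.
6.8261 ÷ 1.739⁴ = 6.8261 ÷ 9.14531 ≈ 0.746

0.746em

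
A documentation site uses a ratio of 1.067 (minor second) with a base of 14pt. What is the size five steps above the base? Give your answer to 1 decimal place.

A modular type scale is a geometric sequence: sizeₙ = base × rⁿ.
14.0 × 1.067⁵ = 14.0 × 1.38300 ≈ 19.36

19.4pt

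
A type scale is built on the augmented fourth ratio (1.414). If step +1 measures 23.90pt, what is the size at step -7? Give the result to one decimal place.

The gap is -7 − (1) = -8 steps, so the factor is 1.414^-8.
23.90 ÷ 1.414⁸ = 23.90 ÷ 15.98068 ≈ 1.496

1.5pt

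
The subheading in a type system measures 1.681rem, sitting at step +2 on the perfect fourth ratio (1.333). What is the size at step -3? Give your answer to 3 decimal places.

0.399rem

Moving from step +2 to step -3 is 5 steps down, so divide by r⁵.
1.681 ÷ 1.333⁵ = 1.681 ÷ 4.20873 ≈ 0.399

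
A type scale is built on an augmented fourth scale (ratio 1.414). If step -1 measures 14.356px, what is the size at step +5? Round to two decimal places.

114.74px

Moving from step -1 to step +5 is 6 steps up, so multiply by r⁶.
14.356 × 1.414⁶ = 14.356 × 7.99275 ≈ 114.744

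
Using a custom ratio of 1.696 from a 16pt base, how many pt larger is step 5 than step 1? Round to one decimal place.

Step 1: 16.0 × 1.696 = 27.136pt
Step 5: 16.0 × 1.696⁵ = 224.517pt
Difference: 224.517 − 27.136 = 197.381pt

197.4pt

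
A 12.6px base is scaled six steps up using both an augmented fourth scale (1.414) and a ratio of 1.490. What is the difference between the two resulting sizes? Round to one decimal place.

37.2px

Augmented fourth: 12.6 × 1.414⁶ = 100.709px
At 1.490: 12.6 × 1.490⁶ = 137.876px
Difference: 137.876 − 100.709 = 37.167px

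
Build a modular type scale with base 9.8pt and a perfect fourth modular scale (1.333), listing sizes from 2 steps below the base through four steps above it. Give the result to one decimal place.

5.5pt, 7.4pt, 9.8pt, 13.1pt, 17.4pt, 23.2pt, 30.9pt

Step -2: 9.8 ÷ 1.333² = 5.5
Step -1: 9.8 ÷ 1.333 = 7.4
Step 0: 9.8pt
Step 1: 9.8 × 1.333 = 13.1
Step 2: 9.8 × 1.333² = 17.4
Step 3: 9.8 × 1.333³ = 23.2
Step 4: 9.8 × 1.333⁴ = 30.9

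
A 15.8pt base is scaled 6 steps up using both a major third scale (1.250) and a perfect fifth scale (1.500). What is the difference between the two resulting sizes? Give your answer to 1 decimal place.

119.7pt

Major third: 15.8 × 1.250⁶ = 60.272pt
Perfect fifth: 15.8 × 1.500⁶ = 179.972pt
Difference: 179.972 − 60.272 = 119.700pt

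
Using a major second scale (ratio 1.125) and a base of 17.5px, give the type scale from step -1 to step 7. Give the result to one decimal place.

15.6px, 17.5px, 19.7px, 22.1px, 24.9px, 28.0px, 31.5px, 35.5px, 39.9px

Step -1: 17.5 ÷ 1.125 = 15.6
Step 0: 17.5px
Step 1: 17.5 × 1.125 = 19.7
Step 2: 17.5 × 1.125² = 22.1
Step 3: 17.5 × 1.125³ = 24.9
Step 4: 17.5 × 1.125⁴ = 28.0
Step 5: 17.5 × 1.125⁵ = 31.5
Step 6: 17.5 × 1.125⁶ = 35.5
Step 7: 17.5 × 1.125⁷ = 39.9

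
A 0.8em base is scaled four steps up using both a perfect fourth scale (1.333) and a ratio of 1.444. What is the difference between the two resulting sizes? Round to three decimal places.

0.952em

Perfect fourth: 0.8 × 1.333⁴ = 2.52587em
At 1.444: 0.8 × 1.444⁴ = 3.47823em
Difference: 3.47823 − 2.52587 = 0.95236em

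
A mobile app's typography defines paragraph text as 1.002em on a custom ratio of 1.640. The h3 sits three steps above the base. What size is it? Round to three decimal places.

A modular type scale is a geometric sequence: sizeₙ = base × rⁿ.
1.002 × 1.640³ = 1.002 × 4.41094 ≈ 4.420

4.420em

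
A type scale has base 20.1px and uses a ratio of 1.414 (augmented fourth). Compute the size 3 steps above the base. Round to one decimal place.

20.1 × 1.414³ = 20.1 × 2.82715 ≈ 56.83

56.8px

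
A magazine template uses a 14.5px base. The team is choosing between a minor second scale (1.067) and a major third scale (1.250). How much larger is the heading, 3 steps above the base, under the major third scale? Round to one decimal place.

Minor second: 14.5 × 1.067³ = 17.614px
Major third: 14.5 × 1.250³ = 28.320px
Difference: 28.320 − 17.614 = 10.706px

10.7px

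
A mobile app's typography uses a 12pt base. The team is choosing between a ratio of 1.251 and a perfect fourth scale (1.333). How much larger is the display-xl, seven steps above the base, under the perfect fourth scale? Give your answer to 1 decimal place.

At 1.251: 12.0 × 1.251⁷ = 57.542pt
Perfect fourth: 12.0 × 1.333⁷ = 89.741pt
Difference: 89.741 − 57.542 = 32.199pt

32.2pt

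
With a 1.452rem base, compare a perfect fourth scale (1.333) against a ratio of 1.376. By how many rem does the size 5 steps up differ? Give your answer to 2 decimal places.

Perfect fourth: 1.452 × 1.333⁵ = 6.1111rem
At 1.376: 1.452 × 1.376⁵ = 7.1624rem
Difference: 7.1624 − 6.1111 = 1.0513rem

1.05rem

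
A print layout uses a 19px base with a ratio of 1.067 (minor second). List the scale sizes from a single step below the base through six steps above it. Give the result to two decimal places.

17.81px, 19.00px, 20.27px, 21.63px, 23.08px, 24.63px, 26.28px, 28.04px

Step -1: 19.0 ÷ 1.067 = 17.81
Step 0: 19px
Step 1: 19.0 × 1.067 = 20.27
Step 2: 19.0 × 1.067² = 21.63
Step 3: 19.0 × 1.067³ = 23.08
Step 4: 19.0 × 1.067⁴ = 24.63
Step 5: 19.0 × 1.067⁵ = 26.28
Step 6: 19.0 × 1.067⁶ = 28.04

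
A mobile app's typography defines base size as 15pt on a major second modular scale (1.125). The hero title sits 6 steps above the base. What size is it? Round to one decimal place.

30.4pt

Each step on a modular scale multiplies by the ratio, so the size n steps from the base is base × ratioⁿ.
15.0 × 1.125⁶ = 15.0 × 2.02729 ≈ 30.41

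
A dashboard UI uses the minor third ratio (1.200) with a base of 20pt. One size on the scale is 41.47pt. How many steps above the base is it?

4

1.200ⁿ = 41.47 / 20 = 2.0735
n = ln(2.0735) / ln(1.200) = 0.7292 / 0.1823 ≈ 4.00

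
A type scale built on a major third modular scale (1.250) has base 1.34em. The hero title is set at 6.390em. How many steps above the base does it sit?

1.250ⁿ = 6.390 / 1.34 = 4.7687
n = ln(4.7687) / ln(1.250) = 1.5621 / 0.2231 ≈ 7.00

7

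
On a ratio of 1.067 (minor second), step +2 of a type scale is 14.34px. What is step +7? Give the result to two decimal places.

14.34 × 1.067⁵ = 14.34 × 1.38300 ≈ 19.832

19.83px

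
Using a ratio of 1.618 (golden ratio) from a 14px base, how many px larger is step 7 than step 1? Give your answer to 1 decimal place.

383.8px

Step 1: 14.0 × 1.618 = 22.652px
Step 7: 14.0 × 1.618⁷ = 406.422px
Difference: 406.422 − 22.652 = 383.770px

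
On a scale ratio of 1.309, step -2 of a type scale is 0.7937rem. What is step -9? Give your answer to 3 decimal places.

Moving from step -2 to step -9 is 7 steps down, so divide by r⁷.
0.7937 ÷ 1.309⁷ = 0.7937 ÷ 6.58533 ≈ 0.121

0.121rem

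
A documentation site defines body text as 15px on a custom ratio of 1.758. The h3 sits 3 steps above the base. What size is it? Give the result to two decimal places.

81.50px

Each step on a modular scale multiplies by the ratio, so the size n steps from the base is base × ratioⁿ.
15.0 × 1.758³ = 15.0 × 5.43321 ≈ 81.50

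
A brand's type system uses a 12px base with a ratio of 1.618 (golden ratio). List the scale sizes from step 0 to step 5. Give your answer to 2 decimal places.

Step 0: 12px
Step 1: 12.0 × 1.618 = 19.42
Step 2: 12.0 × 1.618² = 31.42
Step 3: 12.0 × 1.618³ = 50.83
Step 4: 12.0 × 1.618⁴ = 82.24
Step 5: 12.0 × 1.618⁵ = 133.07

12.00px, 19.42px, 31.42px, 50.83px, 82.24px, 133.07px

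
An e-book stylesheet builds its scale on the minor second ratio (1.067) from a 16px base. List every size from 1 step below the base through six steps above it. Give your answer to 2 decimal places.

Step -1: 16.0 ÷ 1.067 = 15.00
Step 0: 16px
Step 1: 16.0 × 1.067 = 17.07
Step 2: 16.0 × 1.067² = 18.22
Step 3: 16.0 × 1.067³ = 19.44
Step 4: 16.0 × 1.067⁴ = 20.74
Step 5: 16.0 × 1.067⁵ = 22.13
Step 6: 16.0 × 1.067⁶ = 23.61

15.00px, 16.00px, 17.07px, 18.22px, 19.44px, 20.74px, 22.13px, 23.61px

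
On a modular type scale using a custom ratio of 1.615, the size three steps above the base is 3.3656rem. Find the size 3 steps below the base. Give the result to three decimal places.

0.190rem

3.3656 ÷ 1.615⁶ = 3.3656 ÷ 17.74333 ≈ 0.190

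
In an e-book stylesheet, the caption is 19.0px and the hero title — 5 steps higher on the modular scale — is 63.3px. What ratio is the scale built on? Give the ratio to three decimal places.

r⁵ = 63.3 / 19.0, so r = (63.3/19.0)^(1/5).
r = 3.3316^(1/5) ≈ 1.2721

1.272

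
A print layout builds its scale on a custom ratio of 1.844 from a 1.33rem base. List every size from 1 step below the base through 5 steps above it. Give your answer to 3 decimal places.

Step -1: 1.33 ÷ 1.844 = 0.721
Step 0: 1.33rem
Step 1: 1.33 × 1.844 = 2.453
Step 2: 1.33 × 1.844² = 4.522
Step 3: 1.33 × 1.844³ = 8.339
Step 4: 1.33 × 1.844⁴ = 15.378
Step 5: 1.33 × 1.844⁵ = 28.357

0.721rem, 1.330rem, 2.453rem, 4.522rem, 8.339rem, 15.378rem, 28.357rem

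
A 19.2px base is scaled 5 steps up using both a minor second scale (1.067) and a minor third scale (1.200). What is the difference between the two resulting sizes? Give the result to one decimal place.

Minor second: 19.2 × 1.067⁵ = 26.554px
Minor third: 19.2 × 1.200⁵ = 47.776px
Difference: 47.776 − 26.554 = 21.222px

21.2px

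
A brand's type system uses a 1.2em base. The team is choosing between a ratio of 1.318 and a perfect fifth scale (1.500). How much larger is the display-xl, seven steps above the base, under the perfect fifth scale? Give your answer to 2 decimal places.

At 1.318: 1.2 × 1.318⁷ = 8.2907em
Perfect fifth: 1.2 × 1.500⁷ = 20.5031em
Difference: 20.5031 − 8.2907 = 12.2124em

12.21em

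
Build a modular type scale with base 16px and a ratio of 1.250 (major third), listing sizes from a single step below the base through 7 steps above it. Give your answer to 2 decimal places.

Step -1: 16.0 ÷ 1.250 = 12.80
Step 0: 16px
Step 1: 16.0 × 1.250 = 20.00
Step 2: 16.0 × 1.250² = 25.00
Step 3: 16.0 × 1.250³ = 31.25
Step 4: 16.0 × 1.250⁴ = 39.06
Step 5: 16.0 × 1.250⁵ = 48.83
Step 6: 16.0 × 1.250⁶ = 61.04
Step 7: 16.0 × 1.250⁷ = 76.29

12.80px, 16.00px, 20.00px, 25.00px, 31.25px, 39.06px, 48.83px, 61.04px, 76.29px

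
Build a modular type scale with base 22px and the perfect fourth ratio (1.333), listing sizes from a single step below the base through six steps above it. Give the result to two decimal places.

16.50px, 22.00px, 29.33px, 39.09px, 52.11px, 69.46px, 92.59px, 123.43px

Step -1: 22.0 ÷ 1.333 = 16.50
Step 0: 22px
Step 1: 22.0 × 1.333 = 29.33
Step 2: 22.0 × 1.333² = 39.09
Step 3: 22.0 × 1.333³ = 52.11
Step 4: 22.0 × 1.333⁴ = 69.46
Step 5: 22.0 × 1.333⁵ = 92.59
Step 6: 22.0 × 1.333⁶ = 123.43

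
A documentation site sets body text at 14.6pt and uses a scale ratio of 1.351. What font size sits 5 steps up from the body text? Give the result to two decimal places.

65.71pt

14.6 × 1.351⁵ = 14.6 × 4.50067 ≈ 65.71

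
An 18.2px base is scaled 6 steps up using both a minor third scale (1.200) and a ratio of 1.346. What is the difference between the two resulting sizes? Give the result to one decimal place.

Minor third: 18.2 × 1.200⁶ = 54.345px
At 1.346: 18.2 × 1.346⁶ = 108.229px
Difference: 108.229 − 54.345 = 53.884px

53.9px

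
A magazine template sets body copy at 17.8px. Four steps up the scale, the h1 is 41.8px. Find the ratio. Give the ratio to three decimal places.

1.238

The ratio satisfies 17.8 × r⁴ = 41.8, so r = (41.8 / 17.8)^(1/4).
r = 2.3483^(1/4) ≈ 1.2379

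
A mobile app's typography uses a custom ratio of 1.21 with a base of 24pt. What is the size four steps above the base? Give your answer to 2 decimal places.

Each step on a modular scale multiplies by the ratio, so the size n steps from the base is base × ratioⁿ.
24.0 × 1.21⁴ = 24.0 × 2.14359 ≈ 51.45

51.45pt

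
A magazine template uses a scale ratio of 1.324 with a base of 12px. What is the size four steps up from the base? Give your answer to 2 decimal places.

36.88px

Each step on a modular scale multiplies by the ratio, so the size n steps from the base is base × ratioⁿ.
12.0 × 1.324⁴ = 12.0 × 3.07292 ≈ 36.88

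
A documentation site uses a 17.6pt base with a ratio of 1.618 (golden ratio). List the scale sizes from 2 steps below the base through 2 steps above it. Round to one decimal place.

6.7pt, 10.9pt, 17.6pt, 28.5pt, 46.1pt

Step -2: 17.6 ÷ 1.618² = 6.7
Step -1: 17.6 ÷ 1.618 = 10.9
Step 0: 17.6pt
Step 1: 17.6 × 1.618 = 28.5
Step 2: 17.6 × 1.618² = 46.1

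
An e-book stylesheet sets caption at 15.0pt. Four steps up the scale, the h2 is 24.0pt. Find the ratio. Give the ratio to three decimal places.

r⁴ = 24.0 / 15.0, so r = (24.0/15.0)^(1/4).
r = 1.6000^(1/4) ≈ 1.1247

1.125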